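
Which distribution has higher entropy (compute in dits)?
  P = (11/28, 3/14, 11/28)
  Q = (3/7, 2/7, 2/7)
Q

Computing entropies in dits:
H(P) = 0.4622
H(Q) = 0.4686

Distribution Q has higher entropy.

Intuition: The distribution closer to uniform (more spread out) has higher entropy.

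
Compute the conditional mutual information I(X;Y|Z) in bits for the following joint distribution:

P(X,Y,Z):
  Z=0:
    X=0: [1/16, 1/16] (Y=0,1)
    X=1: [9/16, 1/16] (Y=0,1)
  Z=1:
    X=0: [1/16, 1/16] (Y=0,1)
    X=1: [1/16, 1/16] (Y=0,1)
0.0694 bits

Conditional mutual information: I(X;Y|Z) = H(X|Z) + H(Y|Z) - H(X,Y|Z)

H(Z) = 0.8113
H(X,Z) = 1.5488 → H(X|Z) = 0.7375
H(Y,Z) = 1.5488 → H(Y|Z) = 0.7375
H(X,Y,Z) = 2.2169 → H(X,Y|Z) = 1.4056

I(X;Y|Z) = 0.7375 + 0.7375 - 1.4056 = 0.0694 bits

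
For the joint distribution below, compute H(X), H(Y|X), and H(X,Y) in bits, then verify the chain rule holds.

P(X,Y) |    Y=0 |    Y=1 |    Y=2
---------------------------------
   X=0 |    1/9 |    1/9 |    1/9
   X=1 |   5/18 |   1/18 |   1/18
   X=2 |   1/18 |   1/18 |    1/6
H(X,Y) = 2.9275, H(X) = 1.5715, H(Y|X) = 1.3559 (all in bits)

Chain rule: H(X,Y) = H(X) + H(Y|X)

Left side — joint entropy directly:
H(X,Y) = -Σ p(x,y) log p(x,y) = 2.9275 bits

Right side — compute H(Y|X) from the conditional distributions:
P(X) = (1/3, 7/18, 5/18), so H(X) = 1.5715 bits
H(Y|X) = Σ_x P(X=x) · H(Y|X=x):
  P(Y|X=0) = (1/3, 1/3, 1/3), H(Y|X=0) = 1.5850, weight P(X=0) = 1/3
  P(Y|X=1) = (5/7, 1/7, 1/7), H(Y|X=1) = 1.1488, weight P(X=1) = 7/18
  P(Y|X=2) = (1/5, 1/5, 3/5), H(Y|X=2) = 1.3710, weight P(X=2) = 5/18
H(Y|X) = 1.3559 bits

H(X) + H(Y|X) = 1.5715 + 1.3559 = 2.9275 bits

Both sides equal 2.9275 bits. ✓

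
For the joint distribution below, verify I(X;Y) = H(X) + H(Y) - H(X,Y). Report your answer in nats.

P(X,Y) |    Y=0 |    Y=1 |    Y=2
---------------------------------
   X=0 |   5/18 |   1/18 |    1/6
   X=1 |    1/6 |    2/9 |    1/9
I(X;Y) = 0.0732 nats

Mutual information has multiple equivalent forms:
- I(X;Y) = H(X) - H(X|Y)
- I(X;Y) = H(Y) - H(Y|X)
- I(X;Y) = H(X) + H(Y) - H(X,Y)

Computing all quantities:
H(X) = 0.6931, H(Y) = 1.0720, H(X,Y) = 1.6920
H(X|Y) = 0.6200, H(Y|X) = 0.9989

Verification:
H(X) - H(X|Y) = 0.6931 - 0.6200 = 0.0732
H(Y) - H(Y|X) = 1.0720 - 0.9989 = 0.0732
H(X) + H(Y) - H(X,Y) = 0.6931 + 1.0720 - 1.6920 = 0.0732

All forms give I(X;Y) = 0.0732 nats. ✓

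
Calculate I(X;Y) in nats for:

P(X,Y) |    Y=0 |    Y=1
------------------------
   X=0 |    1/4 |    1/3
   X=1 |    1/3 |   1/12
0.0723 nats

Mutual information: I(X;Y) = H(X) + H(Y) - H(X,Y)

Marginals:
P(X) = (7/12, 5/12), H(X) = 0.6792 nats
P(Y) = (7/12, 5/12), H(Y) = 0.6792 nats

Joint entropy: H(X,Y) = 1.2861 nats

I(X;Y) = 0.6792 + 0.6792 - 1.2861 = 0.0723 nats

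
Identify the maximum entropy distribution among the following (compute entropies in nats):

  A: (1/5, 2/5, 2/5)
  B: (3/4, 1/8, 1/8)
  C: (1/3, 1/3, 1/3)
C

For a discrete distribution over n outcomes, entropy is maximized by the uniform distribution.

Computing entropies:
H(A) = 1.0549 nats
H(B) = 0.7356 nats
H(C) = 1.0986 nats

The uniform distribution (where all probabilities equal 1/3) achieves the maximum entropy of log_e(3) = 1.0986 nats.

Distribution C has the highest entropy.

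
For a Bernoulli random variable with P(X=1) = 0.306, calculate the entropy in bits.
0.8885 bits

The binary entropy function is:
H(p) = -p log(p) - (1-p) log(1-p)

H(0.306) = -0.306 × log_2(0.306) - 0.694 × log_2(0.694)
H(0.306) = 0.8885 bits

Note: Binary entropy is maximized at p=0.5 (H=1 bit) and minimized at p=0 or p=1 (H=0).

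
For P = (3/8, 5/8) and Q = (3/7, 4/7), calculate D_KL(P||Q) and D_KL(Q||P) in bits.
D_KL(P||Q) = 0.0086, D_KL(Q||P) = 0.0087

KL divergence is not symmetric: D_KL(P||Q) ≠ D_KL(Q||P) in general.

D_KL(P||Q) = 0.0086 bits
D_KL(Q||P) = 0.0087 bits

No, they are not equal!

This asymmetry is why KL divergence is not a true distance metric.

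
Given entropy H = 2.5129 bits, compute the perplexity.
5.7077

Perplexity is 2^H (or exp(H) for natural log).

H = 2.5129 bits
Perplexity = 2^2.5129 = 5.7077

Interpretation: The model's uncertainty is equivalent to choosing uniformly among 5.7 options.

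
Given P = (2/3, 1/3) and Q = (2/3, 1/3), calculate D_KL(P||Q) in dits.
0.0000 dits

KL divergence: D_KL(P||Q) = Σ p(x) log(p(x)/q(x))

Computing term by term:
  x=0: 2/3 × log_10[(2/3)/(2/3)] = 2/3 × 0.0000 = 0.0000
  x=1: 1/3 × log_10[(1/3)/(1/3)] = 1/3 × 0.0000 = 0.0000

D_KL(P||Q) = 0.0000 dits

Note: KL divergence is always non-negative and equals 0 iff P = Q.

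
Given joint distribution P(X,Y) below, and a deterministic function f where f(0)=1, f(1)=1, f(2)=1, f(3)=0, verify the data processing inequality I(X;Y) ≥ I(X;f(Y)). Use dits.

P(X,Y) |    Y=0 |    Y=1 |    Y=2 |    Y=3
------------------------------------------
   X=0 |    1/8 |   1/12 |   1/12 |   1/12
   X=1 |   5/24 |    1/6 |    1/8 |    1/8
I(X;Y) = 0.0006, I(X;f(Y)) = 0.0002, inequality holds: 0.0006 ≥ 0.0002

Data Processing Inequality: For any Markov chain X → Y → Z, we have I(X;Y) ≥ I(X;Z).

Here Z = f(Y) is a deterministic function of Y, forming X → Y → Z.

Original I(X;Y) = 0.0006 dits

After applying f:
P(X,Z) where Z=f(Y):
- P(X,Z=0) = P(X,Y=3)
- P(X,Z=1) = P(X,Y=0) + P(X,Y=1) + P(X,Y=2)

I(X;Z) = I(X;f(Y)) = 0.0002 dits

Verification: 0.0006 ≥ 0.0002 ✓

Information cannot be created by processing; the function f can only lose information about X.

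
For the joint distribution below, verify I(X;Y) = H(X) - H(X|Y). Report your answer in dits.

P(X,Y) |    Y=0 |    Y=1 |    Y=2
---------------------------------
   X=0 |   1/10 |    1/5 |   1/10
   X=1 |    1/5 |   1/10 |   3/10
I(X;Y) = 0.0287 dits

Mutual information has multiple equivalent forms:
- I(X;Y) = H(X) - H(X|Y)
- I(X;Y) = H(Y) - H(Y|X)
- I(X;Y) = H(X) + H(Y) - H(X,Y)

Computing all quantities:
H(X) = 0.2923, H(Y) = 0.4729, H(X,Y) = 0.7365
H(X|Y) = 0.2635, H(Y|X) = 0.4442

Verification:
H(X) - H(X|Y) = 0.2923 - 0.2635 = 0.0287
H(Y) - H(Y|X) = 0.4729 - 0.4442 = 0.0287
H(X) + H(Y) - H(X,Y) = 0.2923 + 0.4729 - 0.7365 = 0.0287

All forms give I(X;Y) = 0.0287 dits. ✓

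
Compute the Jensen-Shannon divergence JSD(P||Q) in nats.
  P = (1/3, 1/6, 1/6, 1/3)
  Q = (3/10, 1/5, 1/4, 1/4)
0.0084 nats

Jensen-Shannon divergence is:
JSD(P||Q) = 0.5 × D_KL(P||M) + 0.5 × D_KL(Q||M)
where M = 0.5 × (P + Q) is the mixture distribution.

M = 0.5 × (1/3, 1/6, 1/6, 1/3) + 0.5 × (3/10, 1/5, 1/4, 1/4) = (0.316667, 0.183333, 5/24, 7/24)

D_KL(P||M) = 0.0085 nats
D_KL(Q||M) = 0.0082 nats

JSD(P||Q) = 0.5 × 0.0085 + 0.5 × 0.0082 = 0.0084 nats

Unlike KL divergence, JSD is symmetric and bounded: 0 ≤ JSD ≤ log(2).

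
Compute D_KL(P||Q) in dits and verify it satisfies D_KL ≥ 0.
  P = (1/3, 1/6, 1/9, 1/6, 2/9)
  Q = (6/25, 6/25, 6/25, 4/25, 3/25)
0.0464 dits

KL divergence satisfies the Gibbs inequality: D_KL(P||Q) ≥ 0 for all distributions P, Q.

D_KL(P||Q) = Σ p(x) log(p(x)/q(x))
Term by term:
  x=0: 1/3 × log_10[(1/3)/(6/25)] = 0.0476
  x=1: 1/6 × log_10[(1/6)/(6/25)] = -0.0264
  x=2: 1/9 × log_10[(1/9)/(6/25)] = -0.0372
  x=3: 1/6 × log_10[(1/6)/(4/25)] = 0.0030
  x=4: 2/9 × log_10[(2/9)/(3/25)] = 0.0595
D_KL(P||Q) = 0.0464 dits

D_KL(P||Q) = 0.0464 ≥ 0 ✓

This non-negativity is a fundamental property: relative entropy cannot be negative because it measures how different Q is from P.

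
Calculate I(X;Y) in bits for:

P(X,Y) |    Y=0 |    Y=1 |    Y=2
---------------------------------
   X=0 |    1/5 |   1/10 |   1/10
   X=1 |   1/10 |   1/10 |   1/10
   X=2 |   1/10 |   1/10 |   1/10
0.0200 bits

Mutual information: I(X;Y) = H(X) + H(Y) - H(X,Y)

Marginals:
P(X) = (2/5, 3/10, 3/10), H(X) = 1.5710 bits
P(Y) = (2/5, 3/10, 3/10), H(Y) = 1.5710 bits

Joint entropy: H(X,Y) = 3.1219 bits

I(X;Y) = 1.5710 + 1.5710 - 3.1219 = 0.0200 bits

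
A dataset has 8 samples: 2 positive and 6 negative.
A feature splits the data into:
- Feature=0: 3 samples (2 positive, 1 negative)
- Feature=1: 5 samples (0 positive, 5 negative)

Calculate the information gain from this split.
0.4669 bits

Information Gain = H(Y) - H(Y|Feature)

Before split:
P(positive) = 2/8 = 0.2500
H(Y) = 0.8113 bits

After split:
Feature=0: H = 0.9183 bits (weight = 3/8)
Feature=1: H = 0.0000 bits (weight = 5/8)
H(Y|Feature) = (3/8)×0.9183 + (5/8)×0.0000 = 0.3444 bits

Information Gain = 0.8113 - 0.3444 = 0.4669 bits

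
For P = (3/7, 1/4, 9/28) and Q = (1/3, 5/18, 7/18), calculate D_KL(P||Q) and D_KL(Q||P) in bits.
D_KL(P||Q) = 0.0290, D_KL(Q||P) = 0.0283

KL divergence is not symmetric: D_KL(P||Q) ≠ D_KL(Q||P) in general.

D_KL(P||Q) = 0.0290 bits
D_KL(Q||P) = 0.0283 bits

No, they are not equal!

This asymmetry is why KL divergence is not a true distance metric.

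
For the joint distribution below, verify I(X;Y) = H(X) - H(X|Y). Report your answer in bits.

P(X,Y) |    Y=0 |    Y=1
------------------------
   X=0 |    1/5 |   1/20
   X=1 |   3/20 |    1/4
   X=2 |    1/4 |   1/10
I(X;Y) = 0.1066 bits

Mutual information has multiple equivalent forms:
- I(X;Y) = H(X) - H(X|Y)
- I(X;Y) = H(Y) - H(Y|X)
- I(X;Y) = H(X) + H(Y) - H(X,Y)

Computing all quantities:
H(X) = 1.5589, H(Y) = 0.9710, H(X,Y) = 2.4232
H(X|Y) = 1.4523, H(Y|X) = 0.8643

Verification:
H(X) - H(X|Y) = 1.5589 - 1.4523 = 0.1066
H(Y) - H(Y|X) = 0.9710 - 0.8643 = 0.1066
H(X) + H(Y) - H(X,Y) = 1.5589 + 0.9710 - 2.4232 = 0.1066

All forms give I(X;Y) = 0.1066 bits. ✓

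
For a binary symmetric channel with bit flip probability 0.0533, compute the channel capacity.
0.6997 bits

For a binary symmetric channel (BSC) with error probability p:
Capacity C = 1 - H(p) bits per symbol

where H(p) = -p log₂(p) - (1-p) log₂(1-p) is the binary entropy function.

H(0.0533) = 0.3003 bits
C = 1 - 0.3003 = 0.6997 bits per symbol

This means we can reliably transmit up to 0.6997 bits of information per channel use.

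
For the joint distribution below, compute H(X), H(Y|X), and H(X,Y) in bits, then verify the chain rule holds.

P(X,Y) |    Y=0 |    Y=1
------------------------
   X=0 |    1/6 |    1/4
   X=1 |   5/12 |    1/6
H(X,Y) = 1.8879, H(X) = 0.9799, H(Y|X) = 0.9080 (all in bits)

Chain rule: H(X,Y) = H(X) + H(Y|X)

Left side — joint entropy directly:
H(X,Y) = -Σ p(x,y) log p(x,y) = 1.8879 bits

Right side — compute H(Y|X) from the conditional distributions:
P(X) = (5/12, 7/12), so H(X) = 0.9799 bits
H(Y|X) = Σ_x P(X=x) · H(Y|X=x):
  P(Y|X=0) = (2/5, 3/5), H(Y|X=0) = 0.9710, weight P(X=0) = 5/12
  P(Y|X=1) = (5/7, 2/7), H(Y|X=1) = 0.8631, weight P(X=1) = 7/12
H(Y|X) = 0.9080 bits

H(X) + H(Y|X) = 0.9799 + 0.9080 = 1.8879 bits

Both sides equal 1.8879 bits. ✓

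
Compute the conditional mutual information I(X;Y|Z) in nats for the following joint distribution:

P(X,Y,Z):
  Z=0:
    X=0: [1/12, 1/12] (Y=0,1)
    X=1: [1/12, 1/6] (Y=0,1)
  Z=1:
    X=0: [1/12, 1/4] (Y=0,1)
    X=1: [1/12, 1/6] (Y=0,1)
0.0082 nats

Conditional mutual information: I(X;Y|Z) = H(X|Z) + H(Y|Z) - H(X,Y|Z)

H(Z) = 0.6792
H(X,Z) = 1.3580 → H(X|Z) = 0.6788
H(Y,Z) = 1.3086 → H(Y|Z) = 0.6294
H(X,Y,Z) = 1.9792 → H(X,Y|Z) = 1.3000

I(X;Y|Z) = 0.6788 + 0.6294 - 1.3000 = 0.0082 nats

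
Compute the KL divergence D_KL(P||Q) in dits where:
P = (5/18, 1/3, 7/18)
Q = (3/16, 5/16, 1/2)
0.0143 dits

KL divergence: D_KL(P||Q) = Σ p(x) log(p(x)/q(x))

Computing term by term:
  x=0: 5/18 × log_10[(5/18)/(3/16)] = 5/18 × 0.1707 = 0.0474
  x=1: 1/3 × log_10[(1/3)/(5/16)] = 1/3 × 0.0280 = 0.0093
  x=2: 7/18 × log_10[(7/18)/(1/2)] = 7/18 × -0.1091 = -0.0424

D_KL(P||Q) = 0.0143 dits

Note: KL divergence is always non-negative and equals 0 iff P = Q.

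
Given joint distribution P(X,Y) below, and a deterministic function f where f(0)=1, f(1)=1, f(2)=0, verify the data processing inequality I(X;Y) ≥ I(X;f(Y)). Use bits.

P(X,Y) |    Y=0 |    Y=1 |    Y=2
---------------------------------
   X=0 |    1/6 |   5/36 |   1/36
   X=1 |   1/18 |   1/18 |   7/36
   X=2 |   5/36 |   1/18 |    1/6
I(X;Y) = 0.1914, I(X;f(Y)) = 0.1776, inequality holds: 0.1914 ≥ 0.1776

Data Processing Inequality: For any Markov chain X → Y → Z, we have I(X;Y) ≥ I(X;Z).

Here Z = f(Y) is a deterministic function of Y, forming X → Y → Z.

Original I(X;Y) = 0.1914 bits

After applying f:
P(X,Z) where Z=f(Y):
- P(X,Z=0) = P(X,Y=2)
- P(X,Z=1) = P(X,Y=0) + P(X,Y=1)

I(X;Z) = I(X;f(Y)) = 0.1776 bits

Verification: 0.1914 ≥ 0.1776 ✓

Information cannot be created by processing; the function f can only lose information about X.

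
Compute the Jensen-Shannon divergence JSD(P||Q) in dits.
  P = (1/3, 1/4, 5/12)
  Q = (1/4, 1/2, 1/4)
0.0151 dits

Jensen-Shannon divergence is:
JSD(P||Q) = 0.5 × D_KL(P||M) + 0.5 × D_KL(Q||M)
where M = 0.5 × (P + Q) is the mixture distribution.

M = 0.5 × (1/3, 1/4, 5/12) + 0.5 × (1/4, 1/2, 1/4) = (7/24, 3/8, 1/3)

D_KL(P||M) = 0.0157 dits
D_KL(Q||M) = 0.0145 dits

JSD(P||Q) = 0.5 × 0.0157 + 0.5 × 0.0145 = 0.0151 dits

Unlike KL divergence, JSD is symmetric and bounded: 0 ≤ JSD ≤ log(2).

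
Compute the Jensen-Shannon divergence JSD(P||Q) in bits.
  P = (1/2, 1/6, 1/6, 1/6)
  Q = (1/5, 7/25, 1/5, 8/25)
0.0772 bits

Jensen-Shannon divergence is:
JSD(P||Q) = 0.5 × D_KL(P||M) + 0.5 × D_KL(Q||M)
where M = 0.5 × (P + Q) is the mixture distribution.

M = 0.5 × (1/2, 1/6, 1/6, 1/6) + 0.5 × (1/5, 7/25, 1/5, 8/25) = (7/20, 0.223333, 0.183333, 0.243333)

D_KL(P||M) = 0.0730 bits
D_KL(Q||M) = 0.0814 bits

JSD(P||Q) = 0.5 × 0.0730 + 0.5 × 0.0814 = 0.0772 bits

Unlike KL divergence, JSD is symmetric and bounded: 0 ≤ JSD ≤ log(2).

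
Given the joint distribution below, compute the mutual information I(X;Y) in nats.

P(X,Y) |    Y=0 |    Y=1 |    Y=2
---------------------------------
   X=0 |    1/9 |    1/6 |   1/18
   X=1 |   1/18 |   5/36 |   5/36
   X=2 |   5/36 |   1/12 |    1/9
0.0528 nats

Mutual information: I(X;Y) = H(X) + H(Y) - H(X,Y)

Marginals:
P(X) = (1/3, 1/3, 1/3), H(X) = 1.0986 nats
P(Y) = (11/36, 7/18, 11/36), H(Y) = 1.0918 nats

Joint entropy: H(X,Y) = 2.1377 nats

I(X;Y) = 1.0986 + 1.0918 - 2.1377 = 0.0528 nats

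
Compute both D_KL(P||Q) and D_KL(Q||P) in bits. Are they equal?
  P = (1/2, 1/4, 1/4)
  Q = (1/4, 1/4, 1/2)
D_KL(P||Q) = 0.2500, D_KL(Q||P) = 0.2500

KL divergence is not symmetric: D_KL(P||Q) ≠ D_KL(Q||P) in general.

D_KL(P||Q) = 0.2500 bits
D_KL(Q||P) = 0.2500 bits

In this case they happen to be equal (to 4 decimal places).

This asymmetry is why KL divergence is not a true distance metric.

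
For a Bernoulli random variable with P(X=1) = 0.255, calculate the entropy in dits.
0.2466 dits

The binary entropy function is:
H(p) = -p log(p) - (1-p) log(1-p)

H(0.255) = -0.255 × log_10(0.255) - 0.745 × log_10(0.745)
H(0.255) = 0.2466 dits

Note: Binary entropy is maximized at p=0.5 (H=1 bit) and minimized at p=0 or p=1 (H=0).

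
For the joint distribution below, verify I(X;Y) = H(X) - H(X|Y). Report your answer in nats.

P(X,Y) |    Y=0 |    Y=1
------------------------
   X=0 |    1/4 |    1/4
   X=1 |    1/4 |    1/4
I(X;Y) = 0.0000 nats

Mutual information has multiple equivalent forms:
- I(X;Y) = H(X) - H(X|Y)
- I(X;Y) = H(Y) - H(Y|X)
- I(X;Y) = H(X) + H(Y) - H(X,Y)

Computing all quantities:
H(X) = 0.6931, H(Y) = 0.6931, H(X,Y) = 1.3863
H(X|Y) = 0.6931, H(Y|X) = 0.6931

Verification:
H(X) - H(X|Y) = 0.6931 - 0.6931 = 0.0000
H(Y) - H(Y|X) = 0.6931 - 0.6931 = 0.0000
H(X) + H(Y) - H(X,Y) = 0.6931 + 0.6931 - 1.3863 = 0.0000

All forms give I(X;Y) = 0.0000 nats. ✓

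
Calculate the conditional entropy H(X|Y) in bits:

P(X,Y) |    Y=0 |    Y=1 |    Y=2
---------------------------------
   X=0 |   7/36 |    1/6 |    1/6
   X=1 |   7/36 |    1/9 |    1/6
0.9919 bits

Using the chain rule: H(X|Y) = H(X,Y) - H(Y)

First, compute H(X,Y) = 2.5635 bits

Marginal P(Y) = (7/18, 5/18, 1/3)
H(Y) = 1.5715 bits

H(X|Y) = H(X,Y) - H(Y) = 2.5635 - 1.5715 = 0.9919 bits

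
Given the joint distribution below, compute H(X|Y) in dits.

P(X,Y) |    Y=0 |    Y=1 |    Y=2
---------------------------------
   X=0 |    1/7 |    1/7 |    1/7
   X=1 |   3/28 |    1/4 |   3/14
0.2904 dits

Using the chain rule: H(X|Y) = H(X,Y) - H(Y)

First, compute H(X,Y) = 0.7600 dits

Marginal P(Y) = (1/4, 11/28, 5/14)
H(Y) = 0.4696 dits

H(X|Y) = H(X,Y) - H(Y) = 0.7600 - 0.4696 = 0.2904 dits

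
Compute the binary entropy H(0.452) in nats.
0.6885 nats

The binary entropy function is:
H(p) = -p log(p) - (1-p) log(1-p)

H(0.452) = -0.452 × log_e(0.452) - 0.548 × log_e(0.548)
H(0.452) = 0.6885 nats

Note: Binary entropy is maximized at p=0.5 (H=1 bit) and minimized at p=0 or p=1 (H=0).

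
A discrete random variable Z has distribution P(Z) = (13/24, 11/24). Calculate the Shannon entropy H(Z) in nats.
0.6897 nats

Shannon entropy is H(X) = -Σ p(x) log p(x).

For P = (13/24, 11/24):
H = -13/24 × log_e(13/24) -11/24 × log_e(11/24)
H = 0.6897 nats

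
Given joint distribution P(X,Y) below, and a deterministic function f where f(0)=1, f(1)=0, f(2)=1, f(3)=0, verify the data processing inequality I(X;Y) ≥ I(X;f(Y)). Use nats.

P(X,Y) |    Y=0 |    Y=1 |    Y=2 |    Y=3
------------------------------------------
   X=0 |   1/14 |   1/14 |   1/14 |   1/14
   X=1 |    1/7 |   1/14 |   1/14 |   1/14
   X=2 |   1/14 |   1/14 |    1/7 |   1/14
I(X;Y) = 0.0284, I(X;f(Y)) = 0.0041, inequality holds: 0.0284 ≥ 0.0041

Data Processing Inequality: For any Markov chain X → Y → Z, we have I(X;Y) ≥ I(X;Z).

Here Z = f(Y) is a deterministic function of Y, forming X → Y → Z.

Original I(X;Y) = 0.0284 nats

After applying f:
P(X,Z) where Z=f(Y):
- P(X,Z=0) = P(X,Y=1) + P(X,Y=3)
- P(X,Z=1) = P(X,Y=0) + P(X,Y=2)

I(X;Z) = I(X;f(Y)) = 0.0041 nats

Verification: 0.0284 ≥ 0.0041 ✓

Information cannot be created by processing; the function f can only lose information about X.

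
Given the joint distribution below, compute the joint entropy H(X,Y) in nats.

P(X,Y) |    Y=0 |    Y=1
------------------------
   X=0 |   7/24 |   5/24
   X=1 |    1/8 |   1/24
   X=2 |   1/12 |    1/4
1.6322 nats

Joint entropy is H(X,Y) = -Σ_{x,y} p(x,y) log p(x,y).

Summing over all non-zero entries:
H(X,Y) = -[7/24·log_e(7/24) + 5/24·log_e(5/24) + 1/8·log_e(1/8) + 1/24·log_e(1/24) + 1/12·log_e(1/12) + 1/4·log_e(1/4)]
H(X,Y) = 1.6322 nats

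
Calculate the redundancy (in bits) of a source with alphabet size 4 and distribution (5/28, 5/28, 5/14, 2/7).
0.0655 bits

Redundancy measures how far a source is from maximum entropy:
R = H_max - H(X)

Maximum entropy for 4 symbols: H_max = log_2(4) = 2.0000 bits
Actual entropy: H(X) = 1.9345 bits
Redundancy: R = 2.0000 - 1.9345 = 0.0655 bits

This redundancy represents potential for compression: the source could be compressed by 0.0655 bits per symbol.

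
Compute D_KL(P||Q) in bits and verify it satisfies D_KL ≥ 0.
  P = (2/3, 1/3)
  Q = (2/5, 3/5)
0.2086 bits

KL divergence satisfies the Gibbs inequality: D_KL(P||Q) ≥ 0 for all distributions P, Q.

D_KL(P||Q) = Σ p(x) log(p(x)/q(x))
Term by term:
  x=0: 2/3 × log_2[(2/3)/(2/5)] = 0.4913
  x=1: 1/3 × log_2[(1/3)/(3/5)] = -0.2827
D_KL(P||Q) = 0.2086 bits

D_KL(P||Q) = 0.2086 ≥ 0 ✓

This non-negativity is a fundamental property: relative entropy cannot be negative because it measures how different Q is from P.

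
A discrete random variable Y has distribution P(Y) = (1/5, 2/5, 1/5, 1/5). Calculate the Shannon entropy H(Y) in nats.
1.3322 nats

Shannon entropy is H(X) = -Σ p(x) log p(x).

For P = (1/5, 2/5, 1/5, 1/5):
H = -1/5 × log_e(1/5) -2/5 × log_e(2/5) -1/5 × log_e(1/5) -1/5 × log_e(1/5)
H = 1.3322 nats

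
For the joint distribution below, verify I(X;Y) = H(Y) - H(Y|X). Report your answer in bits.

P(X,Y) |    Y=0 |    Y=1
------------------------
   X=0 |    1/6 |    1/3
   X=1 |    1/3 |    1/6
I(X;Y) = 0.0817 bits

Mutual information has multiple equivalent forms:
- I(X;Y) = H(X) - H(X|Y)
- I(X;Y) = H(Y) - H(Y|X)
- I(X;Y) = H(X) + H(Y) - H(X,Y)

Computing all quantities:
H(X) = 1.0000, H(Y) = 1.0000, H(X,Y) = 1.9183
H(X|Y) = 0.9183, H(Y|X) = 0.9183

Verification:
H(X) - H(X|Y) = 1.0000 - 0.9183 = 0.0817
H(Y) - H(Y|X) = 1.0000 - 0.9183 = 0.0817
H(X) + H(Y) - H(X,Y) = 1.0000 + 1.0000 - 1.9183 = 0.0817

All forms give I(X;Y) = 0.0817 bits. ✓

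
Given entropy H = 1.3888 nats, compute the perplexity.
4.0100

Perplexity is e^H (or exp(H) for natural log).

H = 1.3888 nats
Perplexity = e^1.3888 = 4.0100

Interpretation: The model's uncertainty is equivalent to choosing uniformly among 4.0 options.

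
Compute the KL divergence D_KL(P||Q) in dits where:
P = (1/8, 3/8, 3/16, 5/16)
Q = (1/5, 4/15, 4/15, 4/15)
0.0229 dits

KL divergence: D_KL(P||Q) = Σ p(x) log(p(x)/q(x))

Computing term by term:
  x=0: 1/8 × log_10[(1/8)/(1/5)] = 1/8 × -0.2041 = -0.0255
  x=1: 3/8 × log_10[(3/8)/(4/15)] = 3/8 × 0.1481 = 0.0555
  x=2: 3/16 × log_10[(3/16)/(4/15)] = 3/16 × -0.1530 = -0.0287
  x=3: 5/16 × log_10[(5/16)/(4/15)] = 5/16 × 0.0689 = 0.0215

D_KL(P||Q) = 0.0229 dits

Note: KL divergence is always non-negative and equals 0 iff P = Q.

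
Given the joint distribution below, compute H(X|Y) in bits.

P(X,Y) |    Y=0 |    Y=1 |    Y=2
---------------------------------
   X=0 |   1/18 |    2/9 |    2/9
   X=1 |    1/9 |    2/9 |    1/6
0.9806 bits

Using the chain rule: H(X|Y) = H(X,Y) - H(Y)

First, compute H(X,Y) = 2.4613 bits

Marginal P(Y) = (1/6, 4/9, 7/18)
H(Y) = 1.4807 bits

H(X|Y) = H(X,Y) - H(Y) = 2.4613 - 1.4807 = 0.9806 bits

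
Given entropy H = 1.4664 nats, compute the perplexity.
4.3336

Perplexity is e^H (or exp(H) for natural log).

H = 1.4664 nats
Perplexity = e^1.4664 = 4.3336

Interpretation: The model's uncertainty is equivalent to choosing uniformly among 4.3 options.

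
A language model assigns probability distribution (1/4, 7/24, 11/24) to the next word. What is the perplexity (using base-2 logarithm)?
2.8966

Perplexity is 2^H (or exp(H) for natural log).

First, H = -Σ p log p = 1.5343 bits
Perplexity = 2^1.5343 = 2.8966

Interpretation: The model's uncertainty is equivalent to choosing uniformly among 2.9 options.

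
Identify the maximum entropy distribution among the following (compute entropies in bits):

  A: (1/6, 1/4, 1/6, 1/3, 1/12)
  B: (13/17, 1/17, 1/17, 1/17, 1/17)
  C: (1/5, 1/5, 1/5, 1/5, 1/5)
C

For a discrete distribution over n outcomes, entropy is maximized by the uniform distribution.

Computing entropies:
H(A) = 2.1887 bits
H(B) = 1.2577 bits
H(C) = 2.3219 bits

The uniform distribution (where all probabilities equal 1/5) achieves the maximum entropy of log_2(5) = 2.3219 bits.

Distribution C has the highest entropy.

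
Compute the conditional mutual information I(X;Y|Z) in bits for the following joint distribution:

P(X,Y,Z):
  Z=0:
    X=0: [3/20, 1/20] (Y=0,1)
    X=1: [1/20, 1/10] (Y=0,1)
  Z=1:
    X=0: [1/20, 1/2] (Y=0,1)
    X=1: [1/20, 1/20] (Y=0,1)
0.1057 bits

Conditional mutual information: I(X;Y|Z) = H(X|Z) + H(Y|Z) - H(X,Y|Z)

H(Z) = 0.9341
H(X,Z) = 1.6815 → H(X|Z) = 0.7474
H(Y,Z) = 1.6815 → H(Y|Z) = 0.7474
H(X,Y,Z) = 2.3232 → H(X,Y|Z) = 1.3892

I(X;Y|Z) = 0.7474 + 0.7474 - 1.3892 = 0.1057 bits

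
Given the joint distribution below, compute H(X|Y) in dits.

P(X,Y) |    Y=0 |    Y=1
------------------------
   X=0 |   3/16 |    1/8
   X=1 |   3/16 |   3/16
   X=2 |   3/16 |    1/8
0.4734 dits

Using the chain rule: H(X|Y) = H(X,Y) - H(Y)

First, compute H(X,Y) = 0.7710 dits

Marginal P(Y) = (9/16, 7/16)
H(Y) = 0.2976 dits

H(X|Y) = H(X,Y) - H(Y) = 0.7710 - 0.2976 = 0.4734 dits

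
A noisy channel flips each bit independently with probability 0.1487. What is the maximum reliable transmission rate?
0.3934 bits

For a binary symmetric channel (BSC) with error probability p:
Capacity C = 1 - H(p) bits per symbol

where H(p) = -p log₂(p) - (1-p) log₂(1-p) is the binary entropy function.

H(0.1487) = 0.6066 bits
C = 1 - 0.6066 = 0.3934 bits per symbol

This means we can reliably transmit up to 0.3934 bits of information per channel use.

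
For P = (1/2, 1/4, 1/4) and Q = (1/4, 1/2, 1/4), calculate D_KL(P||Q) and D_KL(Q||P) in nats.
D_KL(P||Q) = 0.1733, D_KL(Q||P) = 0.1733

KL divergence is not symmetric: D_KL(P||Q) ≠ D_KL(Q||P) in general.

D_KL(P||Q) = 0.1733 nats
D_KL(Q||P) = 0.1733 nats

In this case they happen to be equal (to 4 decimal places).

This asymmetry is why KL divergence is not a true distance metric.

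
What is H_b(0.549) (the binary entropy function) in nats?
0.6883 nats

The binary entropy function is:
H(p) = -p log(p) - (1-p) log(1-p)

H(0.549) = -0.549 × log_e(0.549) - 0.451 × log_e(0.451)
H(0.549) = 0.6883 nats

Note: Binary entropy is maximized at p=0.5 (H=1 bit) and minimized at p=0 or p=1 (H=0).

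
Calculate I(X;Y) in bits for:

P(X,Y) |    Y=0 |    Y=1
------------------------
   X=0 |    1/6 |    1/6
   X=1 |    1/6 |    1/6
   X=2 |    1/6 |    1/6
0.0000 bits

Mutual information: I(X;Y) = H(X) + H(Y) - H(X,Y)

Marginals:
P(X) = (1/3, 1/3, 1/3), H(X) = 1.5850 bits
P(Y) = (1/2, 1/2), H(Y) = 1.0000 bits

Joint entropy: H(X,Y) = 2.5850 bits

I(X;Y) = 1.5850 + 1.0000 - 2.5850 = 0.0000 bits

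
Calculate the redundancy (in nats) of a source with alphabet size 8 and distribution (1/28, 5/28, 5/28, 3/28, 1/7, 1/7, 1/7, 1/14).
0.0834 nats

Redundancy measures how far a source is from maximum entropy:
R = H_max - H(X)

Maximum entropy for 8 symbols: H_max = log_e(8) = 2.0794 nats
Actual entropy: H(X) = 1.9961 nats
Redundancy: R = 2.0794 - 1.9961 = 0.0834 nats

This redundancy represents potential for compression: the source could be compressed by 0.0834 nats per symbol.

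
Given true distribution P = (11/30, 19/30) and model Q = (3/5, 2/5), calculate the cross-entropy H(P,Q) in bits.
1.1074 bits

Cross-entropy: H(P,Q) = -Σ p(x) log q(x)

Alternatively: H(P,Q) = H(P) + D_KL(P||Q)
H(P) = 0.9481 bits
D_KL(P||Q) = 0.1594 bits

H(P,Q) = 0.9481 + 0.1594 = 1.1074 bits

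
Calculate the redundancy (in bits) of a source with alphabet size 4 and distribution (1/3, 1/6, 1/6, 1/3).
0.0817 bits

Redundancy measures how far a source is from maximum entropy:
R = H_max - H(X)

Maximum entropy for 4 symbols: H_max = log_2(4) = 2.0000 bits
Actual entropy: H(X) = 1.9183 bits
Redundancy: R = 2.0000 - 1.9183 = 0.0817 bits

This redundancy represents potential for compression: the source could be compressed by 0.0817 bits per symbol.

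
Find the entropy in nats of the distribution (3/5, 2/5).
0.6730 nats

Shannon entropy is H(X) = -Σ p(x) log p(x).

For P = (3/5, 2/5):
H = -3/5 × log_e(3/5) -2/5 × log_e(2/5)
H = 0.6730 nats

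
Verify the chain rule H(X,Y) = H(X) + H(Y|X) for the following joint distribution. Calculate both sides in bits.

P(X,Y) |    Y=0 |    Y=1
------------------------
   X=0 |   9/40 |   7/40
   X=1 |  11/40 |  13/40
H(X,Y) = 1.9634, H(X) = 0.9710, H(Y|X) = 0.9925 (all in bits)

Chain rule: H(X,Y) = H(X) + H(Y|X)

Left side — joint entropy directly:
H(X,Y) = -Σ p(x,y) log p(x,y) = 1.9634 bits

Right side — compute H(Y|X) from the conditional distributions:
P(X) = (2/5, 3/5), so H(X) = 0.9710 bits
H(Y|X) = Σ_x P(X=x) · H(Y|X=x):
  P(Y|X=0) = (9/16, 7/16), H(Y|X=0) = 0.9887, weight P(X=0) = 2/5
  P(Y|X=1) = (11/24, 13/24), H(Y|X=1) = 0.9950, weight P(X=1) = 3/5
H(Y|X) = 0.9925 bits

H(X) + H(Y|X) = 0.9710 + 0.9925 = 1.9634 bits

Both sides equal 1.9634 bits. ✓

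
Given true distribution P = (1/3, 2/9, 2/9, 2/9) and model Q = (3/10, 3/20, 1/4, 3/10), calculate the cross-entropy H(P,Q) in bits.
2.0176 bits

Cross-entropy: H(P,Q) = -Σ p(x) log q(x)

Alternatively: H(P,Q) = H(P) + D_KL(P||Q)
H(P) = 1.9749 bits
D_KL(P||Q) = 0.0427 bits

H(P,Q) = 1.9749 + 0.0427 = 2.0176 bits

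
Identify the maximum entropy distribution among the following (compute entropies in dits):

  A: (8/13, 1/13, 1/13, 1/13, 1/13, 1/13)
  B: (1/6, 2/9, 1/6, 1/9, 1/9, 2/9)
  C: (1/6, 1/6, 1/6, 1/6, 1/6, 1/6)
C

For a discrete distribution over n outcomes, entropy is maximized by the uniform distribution.

Computing entropies:
H(A) = 0.5582 dits
H(B) = 0.7618 dits
H(C) = 0.7782 dits

The uniform distribution (where all probabilities equal 1/6) achieves the maximum entropy of log_10(6) = 0.7782 dits.

Distribution C has the highest entropy.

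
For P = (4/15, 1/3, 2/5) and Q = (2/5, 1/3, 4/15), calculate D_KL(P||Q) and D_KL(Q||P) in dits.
D_KL(P||Q) = 0.0235, D_KL(Q||P) = 0.0235

KL divergence is not symmetric: D_KL(P||Q) ≠ D_KL(Q||P) in general.

D_KL(P||Q) = 0.0235 dits
D_KL(Q||P) = 0.0235 dits

In this case they happen to be equal (to 4 decimal places).

This asymmetry is why KL divergence is not a true distance metric.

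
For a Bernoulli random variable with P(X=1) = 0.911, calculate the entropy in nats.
0.3002 nats

The binary entropy function is:
H(p) = -p log(p) - (1-p) log(1-p)

H(0.911) = -0.911 × log_e(0.911) - 0.089 × log_e(0.089)
H(0.911) = 0.3002 nats

Note: Binary entropy is maximized at p=0.5 (H=1 bit) and minimized at p=0 or p=1 (H=0).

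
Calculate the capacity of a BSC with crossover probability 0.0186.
0.8665 bits

For a binary symmetric channel (BSC) with error probability p:
Capacity C = 1 - H(p) bits per symbol

where H(p) = -p log₂(p) - (1-p) log₂(1-p) is the binary entropy function.

H(0.0186) = 0.1335 bits
C = 1 - 0.1335 = 0.8665 bits per symbol

This means we can reliably transmit up to 0.8665 bits of information per channel use.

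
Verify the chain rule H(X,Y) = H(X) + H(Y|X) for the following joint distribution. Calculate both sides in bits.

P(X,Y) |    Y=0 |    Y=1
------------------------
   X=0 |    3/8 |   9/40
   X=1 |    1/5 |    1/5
H(X,Y) = 1.9436, H(X) = 0.9710, H(Y|X) = 0.9727 (all in bits)

Chain rule: H(X,Y) = H(X) + H(Y|X)

Left side — joint entropy directly:
H(X,Y) = -Σ p(x,y) log p(x,y) = 1.9436 bits

Right side — compute H(Y|X) from the conditional distributions:
P(X) = (3/5, 2/5), so H(X) = 0.9710 bits
H(Y|X) = Σ_x P(X=x) · H(Y|X=x):
  P(Y|X=0) = (5/8, 3/8), H(Y|X=0) = 0.9544, weight P(X=0) = 3/5
  P(Y|X=1) = (1/2, 1/2), H(Y|X=1) = 1.0000, weight P(X=1) = 2/5
H(Y|X) = 0.9727 bits

H(X) + H(Y|X) = 0.9710 + 0.9727 = 1.9436 bits

Both sides equal 1.9436 bits. ✓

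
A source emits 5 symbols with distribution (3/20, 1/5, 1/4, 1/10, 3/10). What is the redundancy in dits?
0.0282 dits

Redundancy measures how far a source is from maximum entropy:
R = H_max - H(X)

Maximum entropy for 5 symbols: H_max = log_10(5) = 0.6990 dits
Actual entropy: H(X) = 0.6708 dits
Redundancy: R = 0.6990 - 0.6708 = 0.0282 dits

This redundancy represents potential for compression: the source could be compressed by 0.0282 dits per symbol.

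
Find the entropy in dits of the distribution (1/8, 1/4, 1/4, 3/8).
0.5737 dits

Shannon entropy is H(X) = -Σ p(x) log p(x).

For P = (1/8, 1/4, 1/4, 3/8):
H = -1/8 × log_10(1/8) -1/4 × log_10(1/4) -1/4 × log_10(1/4) -3/8 × log_10(3/8)
H = 0.5737 dits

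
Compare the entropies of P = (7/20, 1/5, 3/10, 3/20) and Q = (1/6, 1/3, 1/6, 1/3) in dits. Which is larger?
P

Computing entropies in dits:
H(P) = 0.5798
H(Q) = 0.5775

Distribution P has higher entropy.

Intuition: The distribution closer to uniform (more spread out) has higher entropy.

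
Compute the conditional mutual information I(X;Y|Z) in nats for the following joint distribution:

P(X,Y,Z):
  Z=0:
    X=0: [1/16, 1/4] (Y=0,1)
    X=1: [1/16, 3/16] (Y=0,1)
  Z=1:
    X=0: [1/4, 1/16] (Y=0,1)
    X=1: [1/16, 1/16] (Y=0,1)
0.0197 nats

Conditional mutual information: I(X;Y|Z) = H(X|Z) + H(Y|Z) - H(X,Y|Z)

H(Z) = 0.6853
H(X,Z) = 1.3335 → H(X|Z) = 0.6482
H(Y,Z) = 1.2450 → H(Y|Z) = 0.5597
H(X,Y,Z) = 1.8735 → H(X,Y|Z) = 1.1881

I(X;Y|Z) = 0.6482 + 0.5597 - 1.1881 = 0.0197 nats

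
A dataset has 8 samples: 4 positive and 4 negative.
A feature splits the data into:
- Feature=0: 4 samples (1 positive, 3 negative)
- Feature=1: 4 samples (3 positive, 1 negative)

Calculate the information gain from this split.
0.1887 bits

Information Gain = H(Y) - H(Y|Feature)

Before split:
P(positive) = 4/8 = 0.5000
H(Y) = 1.0000 bits

After split:
Feature=0: H = 0.8113 bits (weight = 4/8)
Feature=1: H = 0.8113 bits (weight = 4/8)
H(Y|Feature) = (4/8)×0.8113 + (4/8)×0.8113 = 0.8113 bits

Information Gain = 1.0000 - 0.8113 = 0.1887 bits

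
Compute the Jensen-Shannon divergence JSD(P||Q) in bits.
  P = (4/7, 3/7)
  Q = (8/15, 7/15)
0.0011 bits

Jensen-Shannon divergence is:
JSD(P||Q) = 0.5 × D_KL(P||M) + 0.5 × D_KL(Q||M)
where M = 0.5 × (P + Q) is the mixture distribution.

M = 0.5 × (4/7, 3/7) + 0.5 × (8/15, 7/15) = (0.552381, 0.447619)

D_KL(P||M) = 0.0011 bits
D_KL(Q||M) = 0.0011 bits

JSD(P||Q) = 0.5 × 0.0011 + 0.5 × 0.0011 = 0.0011 bits

Unlike KL divergence, JSD is symmetric and bounded: 0 ≤ JSD ≤ log(2).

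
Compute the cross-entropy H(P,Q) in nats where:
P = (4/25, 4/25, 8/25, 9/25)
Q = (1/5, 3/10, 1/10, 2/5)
1.5168 nats

Cross-entropy: H(P,Q) = -Σ p(x) log q(x)

Alternatively: H(P,Q) = H(P) + D_KL(P||Q)
H(P) = 1.3188 nats
D_KL(P||Q) = 0.1980 nats

H(P,Q) = 1.3188 + 0.1980 = 1.5168 nats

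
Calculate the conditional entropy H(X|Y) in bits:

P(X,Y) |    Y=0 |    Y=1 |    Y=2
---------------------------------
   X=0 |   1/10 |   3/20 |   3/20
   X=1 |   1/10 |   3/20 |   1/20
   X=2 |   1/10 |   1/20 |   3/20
1.4897 bits

Using the chain rule: H(X|Y) = H(X,Y) - H(Y)

First, compute H(X,Y) = 3.0710 bits

Marginal P(Y) = (3/10, 7/20, 7/20)
H(Y) = 1.5813 bits

H(X|Y) = H(X,Y) - H(Y) = 3.0710 - 1.5813 = 1.4897 bits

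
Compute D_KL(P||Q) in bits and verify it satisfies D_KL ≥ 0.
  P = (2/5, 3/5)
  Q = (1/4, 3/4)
0.0781 bits

KL divergence satisfies the Gibbs inequality: D_KL(P||Q) ≥ 0 for all distributions P, Q.

D_KL(P||Q) = Σ p(x) log(p(x)/q(x))
Term by term:
  x=0: 2/5 × log_2[(2/5)/(1/4)] = 0.2712
  x=1: 3/5 × log_2[(3/5)/(3/4)] = -0.1932
D_KL(P||Q) = 0.0781 bits

D_KL(P||Q) = 0.0781 ≥ 0 ✓

This non-negativity is a fundamental property: relative entropy cannot be negative because it measures how different Q is from P.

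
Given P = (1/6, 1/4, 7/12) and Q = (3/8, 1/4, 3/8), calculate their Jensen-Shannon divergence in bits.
0.0461 bits

Jensen-Shannon divergence is:
JSD(P||Q) = 0.5 × D_KL(P||M) + 0.5 × D_KL(Q||M)
where M = 0.5 × (P + Q) is the mixture distribution.

M = 0.5 × (1/6, 1/4, 7/12) + 0.5 × (3/8, 1/4, 3/8) = (0.270833, 1/4, 0.479167)

D_KL(P||M) = 0.0488 bits
D_KL(Q||M) = 0.0434 bits

JSD(P||Q) = 0.5 × 0.0488 + 0.5 × 0.0434 = 0.0461 bits

Unlike KL divergence, JSD is symmetric and bounded: 0 ≤ JSD ≤ log(2).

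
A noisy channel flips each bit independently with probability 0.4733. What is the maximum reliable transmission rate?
0.0021 bits

For a binary symmetric channel (BSC) with error probability p:
Capacity C = 1 - H(p) bits per symbol

where H(p) = -p log₂(p) - (1-p) log₂(1-p) is the binary entropy function.

H(0.4733) = 0.9979 bits
C = 1 - 0.9979 = 0.0021 bits per symbol

This means we can reliably transmit up to 0.0021 bits of information per channel use.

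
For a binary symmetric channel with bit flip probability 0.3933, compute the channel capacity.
0.0331 bits

For a binary symmetric channel (BSC) with error probability p:
Capacity C = 1 - H(p) bits per symbol

where H(p) = -p log₂(p) - (1-p) log₂(1-p) is the binary entropy function.

H(0.3933) = 0.9669 bits
C = 1 - 0.9669 = 0.0331 bits per symbol

This means we can reliably transmit up to 0.0331 bits of information per channel use.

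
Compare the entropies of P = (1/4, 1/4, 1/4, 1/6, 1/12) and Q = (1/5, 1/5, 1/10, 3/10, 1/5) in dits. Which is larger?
Q

Computing entropies in dits:
H(P) = 0.6712
H(Q) = 0.6762

Distribution Q has higher entropy.

Intuition: The distribution closer to uniform (more spread out) has higher entropy.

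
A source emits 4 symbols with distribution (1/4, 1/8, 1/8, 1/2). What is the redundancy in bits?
0.2500 bits

Redundancy measures how far a source is from maximum entropy:
R = H_max - H(X)

Maximum entropy for 4 symbols: H_max = log_2(4) = 2.0000 bits
Actual entropy: H(X) = 1.7500 bits
Redundancy: R = 2.0000 - 1.7500 = 0.2500 bits

This redundancy represents potential for compression: the source could be compressed by 0.2500 bits per symbol.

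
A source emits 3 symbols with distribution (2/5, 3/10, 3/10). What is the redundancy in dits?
0.0042 dits

Redundancy measures how far a source is from maximum entropy:
R = H_max - H(X)

Maximum entropy for 3 symbols: H_max = log_10(3) = 0.4771 dits
Actual entropy: H(X) = 0.4729 dits
Redundancy: R = 0.4771 - 0.4729 = 0.0042 dits

This redundancy represents potential for compression: the source could be compressed by 0.0042 dits per symbol.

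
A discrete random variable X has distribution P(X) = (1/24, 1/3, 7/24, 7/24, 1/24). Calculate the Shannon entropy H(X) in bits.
1.9473 bits

Shannon entropy is H(X) = -Σ p(x) log p(x).

For P = (1/24, 1/3, 7/24, 7/24, 1/24):
H = -1/24 × log_2(1/24) -1/3 × log_2(1/3) -7/24 × log_2(7/24) -7/24 × log_2(7/24) -1/24 × log_2(1/24)
H = 1.9473 bits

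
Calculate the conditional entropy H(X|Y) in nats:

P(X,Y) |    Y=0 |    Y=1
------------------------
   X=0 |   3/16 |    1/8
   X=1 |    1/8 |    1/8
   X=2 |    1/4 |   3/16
1.0688 nats

Using the chain rule: H(X|Y) = H(X,Y) - H(Y)

First, compute H(X,Y) = 1.7541 nats

Marginal P(Y) = (9/16, 7/16)
H(Y) = 0.6853 nats

H(X|Y) = H(X,Y) - H(Y) = 1.7541 - 0.6853 = 1.0688 nats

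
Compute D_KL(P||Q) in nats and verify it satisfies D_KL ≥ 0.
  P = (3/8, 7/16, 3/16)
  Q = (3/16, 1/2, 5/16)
0.1057 nats

KL divergence satisfies the Gibbs inequality: D_KL(P||Q) ≥ 0 for all distributions P, Q.

D_KL(P||Q) = Σ p(x) log(p(x)/q(x))
Term by term:
  x=0: 3/8 × log_e[(3/8)/(3/16)] = 0.2599
  x=1: 7/16 × log_e[(7/16)/(1/2)] = -0.0584
  x=2: 3/16 × log_e[(3/16)/(5/16)] = -0.0958
D_KL(P||Q) = 0.1057 nats

D_KL(P||Q) = 0.1057 ≥ 0 ✓

This non-negativity is a fundamental property: relative entropy cannot be negative because it measures how different Q is from P.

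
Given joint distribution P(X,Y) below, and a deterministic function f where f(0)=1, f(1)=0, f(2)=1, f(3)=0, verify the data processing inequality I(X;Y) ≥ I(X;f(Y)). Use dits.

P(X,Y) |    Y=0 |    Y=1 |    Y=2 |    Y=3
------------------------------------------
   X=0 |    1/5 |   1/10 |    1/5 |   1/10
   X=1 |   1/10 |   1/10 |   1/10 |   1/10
I(X;Y) = 0.0060, I(X;f(Y)) = 0.0060, inequality holds: 0.0060 ≥ 0.0060

Data Processing Inequality: For any Markov chain X → Y → Z, we have I(X;Y) ≥ I(X;Z).

Here Z = f(Y) is a deterministic function of Y, forming X → Y → Z.

Original I(X;Y) = 0.0060 dits

After applying f:
P(X,Z) where Z=f(Y):
- P(X,Z=0) = P(X,Y=1) + P(X,Y=3)
- P(X,Z=1) = P(X,Y=0) + P(X,Y=2)

I(X;Z) = I(X;f(Y)) = 0.0060 dits

Verification: 0.0060 ≥ 0.0060 ✓

Information cannot be created by processing; the function f can only lose information about X.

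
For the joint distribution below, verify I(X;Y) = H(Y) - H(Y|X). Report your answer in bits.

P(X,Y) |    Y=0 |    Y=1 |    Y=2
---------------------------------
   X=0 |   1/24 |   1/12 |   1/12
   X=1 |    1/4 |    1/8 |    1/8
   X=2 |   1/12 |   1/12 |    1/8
I(X;Y) = 0.0563 bits

Mutual information has multiple equivalent forms:
- I(X;Y) = H(X) - H(X|Y)
- I(X;Y) = H(Y) - H(Y|X)
- I(X;Y) = H(X) + H(Y) - H(X,Y)

Computing all quantities:
H(X) = 1.4899, H(Y) = 1.5774, H(X,Y) = 3.0110
H(X|Y) = 1.4336, H(Y|X) = 1.5211

Verification:
H(X) - H(X|Y) = 1.4899 - 1.4336 = 0.0563
H(Y) - H(Y|X) = 1.5774 - 1.5211 = 0.0563
H(X) + H(Y) - H(X,Y) = 1.4899 + 1.5774 - 3.0110 = 0.0563

All forms give I(X;Y) = 0.0563 bits. ✓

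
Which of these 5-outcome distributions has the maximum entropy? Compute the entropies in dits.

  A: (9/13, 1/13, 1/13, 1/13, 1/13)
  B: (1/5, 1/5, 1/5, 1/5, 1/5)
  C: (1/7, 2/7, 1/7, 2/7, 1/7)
B

For a discrete distribution over n outcomes, entropy is maximized by the uniform distribution.

Computing entropies:
H(A) = 0.4533 dits
H(B) = 0.6990 dits
H(C) = 0.6731 dits

The uniform distribution (where all probabilities equal 1/5) achieves the maximum entropy of log_10(5) = 0.6990 dits.

Distribution B has the highest entropy.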